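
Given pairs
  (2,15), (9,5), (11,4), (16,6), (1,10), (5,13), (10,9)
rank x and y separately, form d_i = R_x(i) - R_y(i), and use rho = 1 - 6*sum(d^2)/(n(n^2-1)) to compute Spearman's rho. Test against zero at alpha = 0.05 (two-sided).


Step 1: Rank x and y separately (midranks; no ties here).
rank(x): 2->2, 9->4, 11->6, 16->7, 1->1, 5->3, 10->5
rank(y): 15->7, 5->2, 4->1, 6->3, 10->5, 13->6, 9->4
Step 2: d_i = R_x(i) - R_y(i); compute d_i^2.
  (2-7)^2=25, (4-2)^2=4, (6-1)^2=25, (7-3)^2=16, (1-5)^2=16, (3-6)^2=9, (5-4)^2=1
sum(d^2) = 96.
Step 3: rho = 1 - 6*96 / (7*(7^2 - 1)) = 1 - 576/336 = -0.714286.
Step 4: Under H0, t = rho * sqrt((n-2)/(1-rho^2)) = -2.2822 ~ t(5).
Step 5: Two-sided p-value from the t-distribution with 5 df = 0.071344.
Step 6: alpha = 0.05. fail to reject H0.

rho = -0.7143, p = 0.071344, fail to reject H0 at alpha = 0.05.


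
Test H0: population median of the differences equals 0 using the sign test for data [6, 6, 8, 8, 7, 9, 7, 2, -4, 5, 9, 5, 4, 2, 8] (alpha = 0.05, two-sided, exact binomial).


Step 1: Discard zero differences. Original n = 15; n_eff = number of nonzero differences = 15.
Nonzero differences (with sign): +6, +6, +8, +8, +7, +9, +7, +2, -4, +5, +9, +5, +4, +2, +8
Step 2: Count signs: positive = 14, negative = 1.
Step 3: Under H0: P(positive) = 0.5, so the number of positives S ~ Bin(15, 0.5).
Step 4: Two-sided exact p-value = sum of Bin(15,0.5) probabilities at or below the observed probability = 0.000977.
Step 5: alpha = 0.05. reject H0.

n_eff = 15, pos = 14, neg = 1, p = 0.000977, reject H0.


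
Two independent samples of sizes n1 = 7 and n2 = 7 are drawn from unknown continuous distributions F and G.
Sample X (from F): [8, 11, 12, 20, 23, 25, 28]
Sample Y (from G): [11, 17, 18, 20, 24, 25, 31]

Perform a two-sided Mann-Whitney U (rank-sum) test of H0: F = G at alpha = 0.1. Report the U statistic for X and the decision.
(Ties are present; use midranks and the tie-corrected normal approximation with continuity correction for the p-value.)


Step 1: Combine and sort all 14 observations; assign midranks.
sorted (value, group): (8,X), (11,X), (11,Y), (12,X), (17,Y), (18,Y), (20,X), (20,Y), (23,X), (24,Y), (25,X), (25,Y), (28,X), (31,Y)
ranks: 8->1, 11->2.5, 11->2.5, 12->4, 17->5, 18->6, 20->7.5, 20->7.5, 23->9, 24->10, 25->11.5, 25->11.5, 28->13, 31->14
Step 2: Rank sum for X: R1 = 1 + 2.5 + 4 + 7.5 + 9 + 11.5 + 13 = 48.5.
Step 3: U_X = R1 - n1(n1+1)/2 = 48.5 - 7*8/2 = 48.5 - 28 = 20.5.
       U_Y = n1*n2 - U_X = 49 - 20.5 = 28.5.
Step 4: Ties are present, so use the tie-corrected normal approximation (with continuity correction) for the p-value.
Step 5: p-value = 0.653652; compare to alpha = 0.1. fail to reject H0.

U_X = 20.5, p = 0.653652, fail to reject H0 at alpha = 0.1.


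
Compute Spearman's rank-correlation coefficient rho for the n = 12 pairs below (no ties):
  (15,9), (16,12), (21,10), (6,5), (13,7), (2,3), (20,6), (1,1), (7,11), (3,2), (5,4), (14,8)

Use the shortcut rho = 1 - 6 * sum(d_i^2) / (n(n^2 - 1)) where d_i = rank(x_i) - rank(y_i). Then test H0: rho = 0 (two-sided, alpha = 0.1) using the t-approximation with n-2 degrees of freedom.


Step 1: Rank x and y separately (midranks; no ties here).
rank(x): 15->9, 16->10, 21->12, 6->5, 13->7, 2->2, 20->11, 1->1, 7->6, 3->3, 5->4, 14->8
rank(y): 9->9, 12->12, 10->10, 5->5, 7->7, 3->3, 6->6, 1->1, 11->11, 2->2, 4->4, 8->8
Step 2: d_i = R_x(i) - R_y(i); compute d_i^2.
  (9-9)^2=0, (10-12)^2=4, (12-10)^2=4, (5-5)^2=0, (7-7)^2=0, (2-3)^2=1, (11-6)^2=25, (1-1)^2=0, (6-11)^2=25, (3-2)^2=1, (4-4)^2=0, (8-8)^2=0
sum(d^2) = 60.
Step 3: rho = 1 - 6*60 / (12*(12^2 - 1)) = 1 - 360/1716 = 0.790210.
Step 4: Under H0, t = rho * sqrt((n-2)/(1-rho^2)) = 4.0775 ~ t(10).
Step 5: Two-sided p-value from the t-distribution with 10 df = 0.002223.
Step 6: alpha = 0.1. reject H0.

rho = 0.7902, p = 0.002223, reject H0 at alpha = 0.1.


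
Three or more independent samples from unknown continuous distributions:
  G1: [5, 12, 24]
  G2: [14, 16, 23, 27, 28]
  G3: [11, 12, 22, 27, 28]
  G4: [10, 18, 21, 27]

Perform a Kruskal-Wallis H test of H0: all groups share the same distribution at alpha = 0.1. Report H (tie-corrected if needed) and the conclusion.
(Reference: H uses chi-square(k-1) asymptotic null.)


Step 1: Combine all N = 17 observations and assign midranks.
sorted (value, group, rank): (5,G1,1), (10,G4,2), (11,G3,3), (12,G1,4.5), (12,G3,4.5), (14,G2,6), (16,G2,7), (18,G4,8), (21,G4,9), (22,G3,10), (23,G2,11), (24,G1,12), (27,G2,14), (27,G3,14), (27,G4,14), (28,G2,16.5), (28,G3,16.5)
Step 2: Sum ranks within each group.
R_1 = 17.5 (n_1 = 3)
R_2 = 54.5 (n_2 = 5)
R_3 = 48 (n_3 = 5)
R_4 = 33 (n_4 = 4)
Step 3: H = 12/(N(N+1)) * sum(R_i^2/n_i) - 3(N+1)
     = 12/(17*18) * (17.5^2/3 + 54.5^2/5 + 48^2/5 + 33^2/4) - 3*18
     = 0.039216 * 1429.18 - 54
     = 2.046405.
Step 4: Ties present; correction factor C = 1 - 36/(17^3 - 17) = 0.992647. Corrected H = 2.046405 / 0.992647 = 2.061564.
Step 5: Under H0, H ~ chi^2(3); p-value = 0.559728.
Step 6: alpha = 0.1. fail to reject H0.

H = 2.0616, df = 3, p = 0.559728, fail to reject H0.


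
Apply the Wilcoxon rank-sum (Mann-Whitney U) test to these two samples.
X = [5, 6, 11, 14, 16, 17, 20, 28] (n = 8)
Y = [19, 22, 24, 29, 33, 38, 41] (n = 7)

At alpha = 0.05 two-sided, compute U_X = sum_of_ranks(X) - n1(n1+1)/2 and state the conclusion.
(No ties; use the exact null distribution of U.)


Step 1: Combine and sort all 15 observations; assign midranks.
sorted (value, group): (5,X), (6,X), (11,X), (14,X), (16,X), (17,X), (19,Y), (20,X), (22,Y), (24,Y), (28,X), (29,Y), (33,Y), (38,Y), (41,Y)
ranks: 5->1, 6->2, 11->3, 14->4, 16->5, 17->6, 19->7, 20->8, 22->9, 24->10, 28->11, 29->12, 33->13, 38->14, 41->15
Step 2: Rank sum for X: R1 = 1 + 2 + 3 + 4 + 5 + 6 + 8 + 11 = 40.
Step 3: U_X = R1 - n1(n1+1)/2 = 40 - 8*9/2 = 40 - 36 = 4.
       U_Y = n1*n2 - U_X = 56 - 4 = 52.
Step 4: No ties, so the exact null distribution of U (based on enumerating the C(15,8) = 6435 equally likely rank assignments) gives the two-sided p-value.
Step 5: p-value = 0.003730; compare to alpha = 0.05. reject H0.

U_X = 4, p = 0.003730, reject H0 at alpha = 0.05.


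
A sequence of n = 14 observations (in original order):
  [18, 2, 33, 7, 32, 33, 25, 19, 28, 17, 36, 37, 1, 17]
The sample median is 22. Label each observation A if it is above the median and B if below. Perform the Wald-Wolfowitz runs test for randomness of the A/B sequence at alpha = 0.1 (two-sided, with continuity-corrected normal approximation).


Step 1: Compute median = 22; label A = above, B = below.
Labels in order: BBABAAABABAABB  (n_A = 7, n_B = 7)
Step 2: Count runs R = 9.
Step 3: Under H0 (random ordering), E[R] = 2*n_A*n_B/(n_A+n_B) + 1 = 2*7*7/14 + 1 = 8.0000.
        Var[R] = 2*n_A*n_B*(2*n_A*n_B - n_A - n_B) / ((n_A+n_B)^2 * (n_A+n_B-1)) = 8232/2548 = 3.2308.
        SD[R] = 1.7974.
Step 4: Continuity-corrected z = (R - 0.5 - E[R]) / SD[R] = (9 - 0.5 - 8.0000) / 1.7974 = 0.2782.
Step 5: Two-sided p-value via normal approximation = 2*(1 - Phi(|z|)) = 0.780879.
Step 6: alpha = 0.1. fail to reject H0.

R = 9, z = 0.2782, p = 0.780879, fail to reject H0.


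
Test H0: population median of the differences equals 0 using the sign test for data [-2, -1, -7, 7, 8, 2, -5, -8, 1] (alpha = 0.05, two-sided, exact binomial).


Step 1: Discard zero differences. Original n = 9; n_eff = number of nonzero differences = 9.
Nonzero differences (with sign): -2, -1, -7, +7, +8, +2, -5, -8, +1
Step 2: Count signs: positive = 4, negative = 5.
Step 3: Under H0: P(positive) = 0.5, so the number of positives S ~ Bin(9, 0.5).
Step 4: Two-sided exact p-value = sum of Bin(9,0.5) probabilities at or below the observed probability = 1.000000.
Step 5: alpha = 0.05. fail to reject H0.

n_eff = 9, pos = 4, neg = 5, p = 1.000000, fail to reject H0.


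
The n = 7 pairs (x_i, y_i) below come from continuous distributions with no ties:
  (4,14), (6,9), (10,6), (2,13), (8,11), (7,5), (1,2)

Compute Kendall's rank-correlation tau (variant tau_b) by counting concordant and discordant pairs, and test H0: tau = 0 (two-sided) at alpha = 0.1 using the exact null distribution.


Step 1: Enumerate the 21 unordered pairs (i,j) with i<j and classify each by sign(x_j-x_i) * sign(y_j-y_i).
  (1,2):dx=+2,dy=-5->D; (1,3):dx=+6,dy=-8->D; (1,4):dx=-2,dy=-1->C; (1,5):dx=+4,dy=-3->D
  (1,6):dx=+3,dy=-9->D; (1,7):dx=-3,dy=-12->C; (2,3):dx=+4,dy=-3->D; (2,4):dx=-4,dy=+4->D
  (2,5):dx=+2,dy=+2->C; (2,6):dx=+1,dy=-4->D; (2,7):dx=-5,dy=-7->C; (3,4):dx=-8,dy=+7->D
  (3,5):dx=-2,dy=+5->D; (3,6):dx=-3,dy=-1->C; (3,7):dx=-9,dy=-4->C; (4,5):dx=+6,dy=-2->D
  (4,6):dx=+5,dy=-8->D; (4,7):dx=-1,dy=-11->C; (5,6):dx=-1,dy=-6->C; (5,7):dx=-7,dy=-9->C
  (6,7):dx=-6,dy=-3->C
Step 2: C = 10, D = 11, total pairs = 21.
Step 3: tau = (C - D)/(n(n-1)/2) = (10 - 11)/21 = -0.047619.
Step 4: Exact two-sided p-value (enumerate n! = 5040 permutations of y under H0): p = 1.000000.
Step 5: alpha = 0.1. fail to reject H0.

tau_b = -0.0476 (C=10, D=11), p = 1.000000, fail to reject H0.


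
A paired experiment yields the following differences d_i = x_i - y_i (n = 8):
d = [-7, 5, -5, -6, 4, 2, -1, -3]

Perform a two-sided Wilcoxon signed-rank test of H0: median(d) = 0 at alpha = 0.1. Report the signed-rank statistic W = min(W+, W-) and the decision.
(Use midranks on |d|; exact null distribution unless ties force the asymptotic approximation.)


Step 1: Drop any zero differences (none here) and take |d_i|.
|d| = [7, 5, 5, 6, 4, 2, 1, 3]
Step 2: Midrank |d_i| (ties get averaged ranks).
ranks: |7|->8, |5|->5.5, |5|->5.5, |6|->7, |4|->4, |2|->2, |1|->1, |3|->3
Step 3: Attach original signs; sum ranks with positive sign and with negative sign.
W+ = 5.5 + 4 + 2 = 11.5
W- = 8 + 5.5 + 7 + 1 + 3 = 24.5
(Check: W+ + W- = 36 should equal n(n+1)/2 = 36.)
Step 4: Test statistic W = min(W+, W-) = 11.5.
Step 5: Ties in |d|, so use the tie-corrected normal approximation.
        E[W] = n(n+1)/4 = 8*9/4 = 18.
        Tie groups: |d|=5 (t=2); sum(t^3 - t) = 6.
        Var[W] = n(n+1)(2n+1)/24 - sum(t^3-t)/48 = 1224/24 - 6/48 = 50.875.
        z = (W - E[W]) / sqrt(Var[W]) = (11.5 - 18) / 7.1327 = -0.9113.
        Two-sided p = 2*Phi(z) = 0.362138.
Step 6: alpha = 0.1. fail to reject H0.

W+ = 11.5, W- = 24.5, W = min = 11.5, p = 0.362138, fail to reject H0.


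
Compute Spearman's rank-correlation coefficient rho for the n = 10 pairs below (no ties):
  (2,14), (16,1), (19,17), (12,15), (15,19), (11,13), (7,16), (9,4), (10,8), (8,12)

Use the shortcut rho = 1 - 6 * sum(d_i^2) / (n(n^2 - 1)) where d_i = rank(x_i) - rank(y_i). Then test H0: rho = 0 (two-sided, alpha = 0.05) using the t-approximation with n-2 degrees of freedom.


Step 1: Rank x and y separately (midranks; no ties here).
rank(x): 2->1, 16->9, 19->10, 12->7, 15->8, 11->6, 7->2, 9->4, 10->5, 8->3
rank(y): 14->6, 1->1, 17->9, 15->7, 19->10, 13->5, 16->8, 4->2, 8->3, 12->4
Step 2: d_i = R_x(i) - R_y(i); compute d_i^2.
  (1-6)^2=25, (9-1)^2=64, (10-9)^2=1, (7-7)^2=0, (8-10)^2=4, (6-5)^2=1, (2-8)^2=36, (4-2)^2=4, (5-3)^2=4, (3-4)^2=1
sum(d^2) = 140.
Step 3: rho = 1 - 6*140 / (10*(10^2 - 1)) = 1 - 840/990 = 0.151515.
Step 4: Under H0, t = rho * sqrt((n-2)/(1-rho^2)) = 0.4336 ~ t(8).
Step 5: Two-sided p-value from the t-distribution with 8 df = 0.676065.
Step 6: alpha = 0.05. fail to reject H0.

rho = 0.1515, p = 0.676065, fail to reject H0 at alpha = 0.05.


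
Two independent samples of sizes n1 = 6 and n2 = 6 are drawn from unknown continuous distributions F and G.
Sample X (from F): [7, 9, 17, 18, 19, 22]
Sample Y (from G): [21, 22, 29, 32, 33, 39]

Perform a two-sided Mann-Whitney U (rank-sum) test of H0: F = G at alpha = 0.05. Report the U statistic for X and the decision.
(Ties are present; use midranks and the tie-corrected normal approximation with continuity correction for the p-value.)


Step 1: Combine and sort all 12 observations; assign midranks.
sorted (value, group): (7,X), (9,X), (17,X), (18,X), (19,X), (21,Y), (22,X), (22,Y), (29,Y), (32,Y), (33,Y), (39,Y)
ranks: 7->1, 9->2, 17->3, 18->4, 19->5, 21->6, 22->7.5, 22->7.5, 29->9, 32->10, 33->11, 39->12
Step 2: Rank sum for X: R1 = 1 + 2 + 3 + 4 + 5 + 7.5 = 22.5.
Step 3: U_X = R1 - n1(n1+1)/2 = 22.5 - 6*7/2 = 22.5 - 21 = 1.5.
       U_Y = n1*n2 - U_X = 36 - 1.5 = 34.5.
Step 4: Ties are present, so use the tie-corrected normal approximation (with continuity correction) for the p-value.
Step 5: p-value = 0.010272; compare to alpha = 0.05. reject H0.

U_X = 1.5, p = 0.010272, reject H0 at alpha = 0.05.


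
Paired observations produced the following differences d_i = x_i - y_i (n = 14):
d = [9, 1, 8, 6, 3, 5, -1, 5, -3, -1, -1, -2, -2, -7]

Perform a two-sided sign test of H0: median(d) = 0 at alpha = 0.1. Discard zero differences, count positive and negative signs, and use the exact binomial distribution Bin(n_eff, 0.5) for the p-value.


Step 1: Discard zero differences. Original n = 14; n_eff = number of nonzero differences = 14.
Nonzero differences (with sign): +9, +1, +8, +6, +3, +5, -1, +5, -3, -1, -1, -2, -2, -7
Step 2: Count signs: positive = 7, negative = 7.
Step 3: Under H0: P(positive) = 0.5, so the number of positives S ~ Bin(14, 0.5).
Step 4: Two-sided exact p-value = sum of Bin(14,0.5) probabilities at or below the observed probability = 1.000000.
Step 5: alpha = 0.1. fail to reject H0.

n_eff = 14, pos = 7, neg = 7, p = 1.000000, fail to reject H0.


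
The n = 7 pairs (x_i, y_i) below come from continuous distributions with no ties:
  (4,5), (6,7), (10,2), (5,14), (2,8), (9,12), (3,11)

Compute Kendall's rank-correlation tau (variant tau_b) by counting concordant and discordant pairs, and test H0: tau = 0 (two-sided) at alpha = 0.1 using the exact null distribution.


Step 1: Enumerate the 21 unordered pairs (i,j) with i<j and classify each by sign(x_j-x_i) * sign(y_j-y_i).
  (1,2):dx=+2,dy=+2->C; (1,3):dx=+6,dy=-3->D; (1,4):dx=+1,dy=+9->C; (1,5):dx=-2,dy=+3->D
  (1,6):dx=+5,dy=+7->C; (1,7):dx=-1,dy=+6->D; (2,3):dx=+4,dy=-5->D; (2,4):dx=-1,dy=+7->D
  (2,5):dx=-4,dy=+1->D; (2,6):dx=+3,dy=+5->C; (2,7):dx=-3,dy=+4->D; (3,4):dx=-5,dy=+12->D
  (3,5):dx=-8,dy=+6->D; (3,6):dx=-1,dy=+10->D; (3,7):dx=-7,dy=+9->D; (4,5):dx=-3,dy=-6->C
  (4,6):dx=+4,dy=-2->D; (4,7):dx=-2,dy=-3->C; (5,6):dx=+7,dy=+4->C; (5,7):dx=+1,dy=+3->C
  (6,7):dx=-6,dy=-1->C
Step 2: C = 9, D = 12, total pairs = 21.
Step 3: tau = (C - D)/(n(n-1)/2) = (9 - 12)/21 = -0.142857.
Step 4: Exact two-sided p-value (enumerate n! = 5040 permutations of y under H0): p = 0.772619.
Step 5: alpha = 0.1. fail to reject H0.

tau_b = -0.1429 (C=9, D=12), p = 0.772619, fail to reject H0.


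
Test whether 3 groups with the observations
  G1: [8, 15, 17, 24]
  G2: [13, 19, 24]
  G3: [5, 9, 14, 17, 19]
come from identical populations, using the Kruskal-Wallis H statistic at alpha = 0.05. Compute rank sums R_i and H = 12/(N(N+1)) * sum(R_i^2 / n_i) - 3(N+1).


Step 1: Combine all N = 12 observations and assign midranks.
sorted (value, group, rank): (5,G3,1), (8,G1,2), (9,G3,3), (13,G2,4), (14,G3,5), (15,G1,6), (17,G1,7.5), (17,G3,7.5), (19,G2,9.5), (19,G3,9.5), (24,G1,11.5), (24,G2,11.5)
Step 2: Sum ranks within each group.
R_1 = 27 (n_1 = 4)
R_2 = 25 (n_2 = 3)
R_3 = 26 (n_3 = 5)
Step 3: H = 12/(N(N+1)) * sum(R_i^2/n_i) - 3(N+1)
     = 12/(12*13) * (27^2/4 + 25^2/3 + 26^2/5) - 3*13
     = 0.076923 * 525.783 - 39
     = 1.444872.
Step 4: Ties present; correction factor C = 1 - 18/(12^3 - 12) = 0.989510. Corrected H = 1.444872 / 0.989510 = 1.460188.
Step 5: Under H0, H ~ chi^2(2); p-value = 0.481864.
Step 6: alpha = 0.05. fail to reject H0.

H = 1.4602, df = 2, p = 0.481864, fail to reject H0.


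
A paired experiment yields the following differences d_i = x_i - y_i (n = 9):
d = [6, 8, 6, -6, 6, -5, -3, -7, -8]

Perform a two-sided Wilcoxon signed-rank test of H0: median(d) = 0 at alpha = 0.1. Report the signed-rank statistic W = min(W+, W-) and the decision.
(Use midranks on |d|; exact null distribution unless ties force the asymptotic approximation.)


Step 1: Drop any zero differences (none here) and take |d_i|.
|d| = [6, 8, 6, 6, 6, 5, 3, 7, 8]
Step 2: Midrank |d_i| (ties get averaged ranks).
ranks: |6|->4.5, |8|->8.5, |6|->4.5, |6|->4.5, |6|->4.5, |5|->2, |3|->1, |7|->7, |8|->8.5
Step 3: Attach original signs; sum ranks with positive sign and with negative sign.
W+ = 4.5 + 8.5 + 4.5 + 4.5 = 22
W- = 4.5 + 2 + 1 + 7 + 8.5 = 23
(Check: W+ + W- = 45 should equal n(n+1)/2 = 45.)
Step 4: Test statistic W = min(W+, W-) = 22.
Step 5: Ties in |d|, so use the tie-corrected normal approximation.
        E[W] = n(n+1)/4 = 9*10/4 = 22.5.
        Tie groups: |d|=6 (t=4), |d|=8 (t=2); sum(t^3 - t) = 66.
        Var[W] = n(n+1)(2n+1)/24 - sum(t^3-t)/48 = 1710/24 - 66/48 = 69.875.
        z = (W - E[W]) / sqrt(Var[W]) = (22 - 22.5) / 8.3591 = -0.0598.
        Two-sided p = 2*Phi(z) = 0.952303.
Step 6: alpha = 0.1. fail to reject H0.

W+ = 22, W- = 23, W = min = 22, p = 0.952303, fail to reject H0.


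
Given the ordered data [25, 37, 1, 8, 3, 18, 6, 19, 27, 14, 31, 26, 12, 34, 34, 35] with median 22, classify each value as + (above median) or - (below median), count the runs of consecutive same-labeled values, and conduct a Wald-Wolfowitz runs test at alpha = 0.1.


Step 1: Compute median = 22; label A = above, B = below.
Labels in order: AABBBBBBABAABAAA  (n_A = 8, n_B = 8)
Step 2: Count runs R = 7.
Step 3: Under H0 (random ordering), E[R] = 2*n_A*n_B/(n_A+n_B) + 1 = 2*8*8/16 + 1 = 9.0000.
        Var[R] = 2*n_A*n_B*(2*n_A*n_B - n_A - n_B) / ((n_A+n_B)^2 * (n_A+n_B-1)) = 14336/3840 = 3.7333.
        SD[R] = 1.9322.
Step 4: Continuity-corrected z = (R + 0.5 - E[R]) / SD[R] = (7 + 0.5 - 9.0000) / 1.9322 = -0.7763.
Step 5: Two-sided p-value via normal approximation = 2*(1 - Phi(|z|)) = 0.437558.
Step 6: alpha = 0.1. fail to reject H0.

R = 7, z = -0.7763, p = 0.437558, fail to reject H0.


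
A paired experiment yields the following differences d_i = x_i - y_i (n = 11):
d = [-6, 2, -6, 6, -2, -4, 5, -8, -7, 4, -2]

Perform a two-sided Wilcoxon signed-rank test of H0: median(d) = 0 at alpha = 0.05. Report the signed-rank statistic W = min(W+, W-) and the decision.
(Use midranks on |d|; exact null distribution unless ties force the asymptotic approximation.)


Step 1: Drop any zero differences (none here) and take |d_i|.
|d| = [6, 2, 6, 6, 2, 4, 5, 8, 7, 4, 2]
Step 2: Midrank |d_i| (ties get averaged ranks).
ranks: |6|->8, |2|->2, |6|->8, |6|->8, |2|->2, |4|->4.5, |5|->6, |8|->11, |7|->10, |4|->4.5, |2|->2
Step 3: Attach original signs; sum ranks with positive sign and with negative sign.
W+ = 2 + 8 + 6 + 4.5 = 20.5
W- = 8 + 8 + 2 + 4.5 + 11 + 10 + 2 = 45.5
(Check: W+ + W- = 66 should equal n(n+1)/2 = 66.)
Step 4: Test statistic W = min(W+, W-) = 20.5.
Step 5: Ties in |d|, so use the tie-corrected normal approximation.
        E[W] = n(n+1)/4 = 11*12/4 = 33.
        Tie groups: |d|=2 (t=3), |d|=4 (t=2), |d|=6 (t=3); sum(t^3 - t) = 54.
        Var[W] = n(n+1)(2n+1)/24 - sum(t^3-t)/48 = 3036/24 - 54/48 = 125.375.
        z = (W - E[W]) / sqrt(Var[W]) = (20.5 - 33) / 11.1971 = -1.1164.
        Two-sided p = 2*Phi(z) = 0.264268.
Step 6: alpha = 0.05. fail to reject H0.

W+ = 20.5, W- = 45.5, W = min = 20.5, p = 0.264268, fail to reject H0.


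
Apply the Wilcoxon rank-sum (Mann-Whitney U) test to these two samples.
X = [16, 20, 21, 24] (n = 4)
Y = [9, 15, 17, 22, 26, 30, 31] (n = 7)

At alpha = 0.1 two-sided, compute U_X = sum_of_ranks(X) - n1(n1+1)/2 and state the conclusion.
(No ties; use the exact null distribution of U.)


Step 1: Combine and sort all 11 observations; assign midranks.
sorted (value, group): (9,Y), (15,Y), (16,X), (17,Y), (20,X), (21,X), (22,Y), (24,X), (26,Y), (30,Y), (31,Y)
ranks: 9->1, 15->2, 16->3, 17->4, 20->5, 21->6, 22->7, 24->8, 26->9, 30->10, 31->11
Step 2: Rank sum for X: R1 = 3 + 5 + 6 + 8 = 22.
Step 3: U_X = R1 - n1(n1+1)/2 = 22 - 4*5/2 = 22 - 10 = 12.
       U_Y = n1*n2 - U_X = 28 - 12 = 16.
Step 4: No ties, so the exact null distribution of U (based on enumerating the C(11,4) = 330 equally likely rank assignments) gives the two-sided p-value.
Step 5: p-value = 0.787879; compare to alpha = 0.1. fail to reject H0.

U_X = 12, p = 0.787879, fail to reject H0 at alpha = 0.1.


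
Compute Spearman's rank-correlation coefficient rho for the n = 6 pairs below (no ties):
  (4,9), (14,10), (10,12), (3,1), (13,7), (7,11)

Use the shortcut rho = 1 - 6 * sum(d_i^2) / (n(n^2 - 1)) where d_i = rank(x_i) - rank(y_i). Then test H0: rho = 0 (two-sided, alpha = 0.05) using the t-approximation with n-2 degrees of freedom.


Step 1: Rank x and y separately (midranks; no ties here).
rank(x): 4->2, 14->6, 10->4, 3->1, 13->5, 7->3
rank(y): 9->3, 10->4, 12->6, 1->1, 7->2, 11->5
Step 2: d_i = R_x(i) - R_y(i); compute d_i^2.
  (2-3)^2=1, (6-4)^2=4, (4-6)^2=4, (1-1)^2=0, (5-2)^2=9, (3-5)^2=4
sum(d^2) = 22.
Step 3: rho = 1 - 6*22 / (6*(6^2 - 1)) = 1 - 132/210 = 0.371429.
Step 4: Under H0, t = rho * sqrt((n-2)/(1-rho^2)) = 0.8001 ~ t(4).
Step 5: Two-sided p-value from the t-distribution with 4 df = 0.468478.
Step 6: alpha = 0.05. fail to reject H0.

rho = 0.3714, p = 0.468478, fail to reject H0 at alpha = 0.05.


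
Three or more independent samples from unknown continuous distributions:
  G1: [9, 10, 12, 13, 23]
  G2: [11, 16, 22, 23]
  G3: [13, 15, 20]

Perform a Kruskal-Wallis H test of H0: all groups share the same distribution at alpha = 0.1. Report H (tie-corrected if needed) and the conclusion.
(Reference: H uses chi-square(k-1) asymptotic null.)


Step 1: Combine all N = 12 observations and assign midranks.
sorted (value, group, rank): (9,G1,1), (10,G1,2), (11,G2,3), (12,G1,4), (13,G1,5.5), (13,G3,5.5), (15,G3,7), (16,G2,8), (20,G3,9), (22,G2,10), (23,G1,11.5), (23,G2,11.5)
Step 2: Sum ranks within each group.
R_1 = 24 (n_1 = 5)
R_2 = 32.5 (n_2 = 4)
R_3 = 21.5 (n_3 = 3)
Step 3: H = 12/(N(N+1)) * sum(R_i^2/n_i) - 3(N+1)
     = 12/(12*13) * (24^2/5 + 32.5^2/4 + 21.5^2/3) - 3*13
     = 0.076923 * 533.346 - 39
     = 2.026603.
Step 4: Ties present; correction factor C = 1 - 12/(12^3 - 12) = 0.993007. Corrected H = 2.026603 / 0.993007 = 2.040874.
Step 5: Under H0, H ~ chi^2(2); p-value = 0.360437.
Step 6: alpha = 0.1. fail to reject H0.

H = 2.0409, df = 2, p = 0.360437, fail to reject H0.


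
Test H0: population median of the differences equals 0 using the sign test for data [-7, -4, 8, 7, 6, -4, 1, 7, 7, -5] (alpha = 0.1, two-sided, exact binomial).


Step 1: Discard zero differences. Original n = 10; n_eff = number of nonzero differences = 10.
Nonzero differences (with sign): -7, -4, +8, +7, +6, -4, +1, +7, +7, -5
Step 2: Count signs: positive = 6, negative = 4.
Step 3: Under H0: P(positive) = 0.5, so the number of positives S ~ Bin(10, 0.5).
Step 4: Two-sided exact p-value = sum of Bin(10,0.5) probabilities at or below the observed probability = 0.753906.
Step 5: alpha = 0.1. fail to reject H0.

n_eff = 10, pos = 6, neg = 4, p = 0.753906, fail to reject H0.


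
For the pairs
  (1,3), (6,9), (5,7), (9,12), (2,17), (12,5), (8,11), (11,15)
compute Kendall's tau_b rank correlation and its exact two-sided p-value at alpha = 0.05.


Step 1: Enumerate the 28 unordered pairs (i,j) with i<j and classify each by sign(x_j-x_i) * sign(y_j-y_i).
  (1,2):dx=+5,dy=+6->C; (1,3):dx=+4,dy=+4->C; (1,4):dx=+8,dy=+9->C; (1,5):dx=+1,dy=+14->C
  (1,6):dx=+11,dy=+2->C; (1,7):dx=+7,dy=+8->C; (1,8):dx=+10,dy=+12->C; (2,3):dx=-1,dy=-2->C
  (2,4):dx=+3,dy=+3->C; (2,5):dx=-4,dy=+8->D; (2,6):dx=+6,dy=-4->D; (2,7):dx=+2,dy=+2->C
  (2,8):dx=+5,dy=+6->C; (3,4):dx=+4,dy=+5->C; (3,5):dx=-3,dy=+10->D; (3,6):dx=+7,dy=-2->D
  (3,7):dx=+3,dy=+4->C; (3,8):dx=+6,dy=+8->C; (4,5):dx=-7,dy=+5->D; (4,6):dx=+3,dy=-7->D
  (4,7):dx=-1,dy=-1->C; (4,8):dx=+2,dy=+3->C; (5,6):dx=+10,dy=-12->D; (5,7):dx=+6,dy=-6->D
  (5,8):dx=+9,dy=-2->D; (6,7):dx=-4,dy=+6->D; (6,8):dx=-1,dy=+10->D; (7,8):dx=+3,dy=+4->C
Step 2: C = 17, D = 11, total pairs = 28.
Step 3: tau = (C - D)/(n(n-1)/2) = (17 - 11)/28 = 0.214286.
Step 4: Exact two-sided p-value (enumerate n! = 40320 permutations of y under H0): p = 0.548413.
Step 5: alpha = 0.05. fail to reject H0.

tau_b = 0.2143 (C=17, D=11), p = 0.548413, fail to reject H0.


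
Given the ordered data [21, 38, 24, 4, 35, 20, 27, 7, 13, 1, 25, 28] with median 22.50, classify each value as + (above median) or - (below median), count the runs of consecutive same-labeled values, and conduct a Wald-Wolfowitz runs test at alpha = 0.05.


Step 1: Compute median = 22.50; label A = above, B = below.
Labels in order: BAABABABBBAA  (n_A = 6, n_B = 6)
Step 2: Count runs R = 8.
Step 3: Under H0 (random ordering), E[R] = 2*n_A*n_B/(n_A+n_B) + 1 = 2*6*6/12 + 1 = 7.0000.
        Var[R] = 2*n_A*n_B*(2*n_A*n_B - n_A - n_B) / ((n_A+n_B)^2 * (n_A+n_B-1)) = 4320/1584 = 2.7273.
        SD[R] = 1.6514.
Step 4: Continuity-corrected z = (R - 0.5 - E[R]) / SD[R] = (8 - 0.5 - 7.0000) / 1.6514 = 0.3028.
Step 5: Two-sided p-value via normal approximation = 2*(1 - Phi(|z|)) = 0.762069.
Step 6: alpha = 0.05. fail to reject H0.

R = 8, z = 0.3028, p = 0.762069, fail to reject H0.


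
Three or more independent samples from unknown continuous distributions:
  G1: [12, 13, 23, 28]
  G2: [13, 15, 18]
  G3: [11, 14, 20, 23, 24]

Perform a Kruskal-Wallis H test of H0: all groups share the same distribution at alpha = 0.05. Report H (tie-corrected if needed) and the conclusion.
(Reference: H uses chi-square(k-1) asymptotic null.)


Step 1: Combine all N = 12 observations and assign midranks.
sorted (value, group, rank): (11,G3,1), (12,G1,2), (13,G1,3.5), (13,G2,3.5), (14,G3,5), (15,G2,6), (18,G2,7), (20,G3,8), (23,G1,9.5), (23,G3,9.5), (24,G3,11), (28,G1,12)
Step 2: Sum ranks within each group.
R_1 = 27 (n_1 = 4)
R_2 = 16.5 (n_2 = 3)
R_3 = 34.5 (n_3 = 5)
Step 3: H = 12/(N(N+1)) * sum(R_i^2/n_i) - 3(N+1)
     = 12/(12*13) * (27^2/4 + 16.5^2/3 + 34.5^2/5) - 3*13
     = 0.076923 * 511.05 - 39
     = 0.311538.
Step 4: Ties present; correction factor C = 1 - 12/(12^3 - 12) = 0.993007. Corrected H = 0.311538 / 0.993007 = 0.313732.
Step 5: Under H0, H ~ chi^2(2); p-value = 0.854818.
Step 6: alpha = 0.05. fail to reject H0.

H = 0.3137, df = 2, p = 0.854818, fail to reject H0.


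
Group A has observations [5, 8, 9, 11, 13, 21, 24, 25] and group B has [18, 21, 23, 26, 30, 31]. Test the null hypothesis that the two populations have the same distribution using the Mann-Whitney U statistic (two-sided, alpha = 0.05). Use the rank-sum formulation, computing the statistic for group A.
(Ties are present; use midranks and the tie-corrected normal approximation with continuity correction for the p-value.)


Step 1: Combine and sort all 14 observations; assign midranks.
sorted (value, group): (5,X), (8,X), (9,X), (11,X), (13,X), (18,Y), (21,X), (21,Y), (23,Y), (24,X), (25,X), (26,Y), (30,Y), (31,Y)
ranks: 5->1, 8->2, 9->3, 11->4, 13->5, 18->6, 21->7.5, 21->7.5, 23->9, 24->10, 25->11, 26->12, 30->13, 31->14
Step 2: Rank sum for X: R1 = 1 + 2 + 3 + 4 + 5 + 7.5 + 10 + 11 = 43.5.
Step 3: U_X = R1 - n1(n1+1)/2 = 43.5 - 8*9/2 = 43.5 - 36 = 7.5.
       U_Y = n1*n2 - U_X = 48 - 7.5 = 40.5.
Step 4: Ties are present, so use the tie-corrected normal approximation (with continuity correction) for the p-value.
Step 5: p-value = 0.038653; compare to alpha = 0.05. reject H0.

U_X = 7.5, p = 0.038653, reject H0 at alpha = 0.05.


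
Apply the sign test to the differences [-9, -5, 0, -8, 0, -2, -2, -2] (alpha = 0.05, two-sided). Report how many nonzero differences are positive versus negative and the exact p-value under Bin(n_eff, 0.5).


Step 1: Discard zero differences. Original n = 8; n_eff = number of nonzero differences = 6.
Nonzero differences (with sign): -9, -5, -8, -2, -2, -2
Step 2: Count signs: positive = 0, negative = 6.
Step 3: Under H0: P(positive) = 0.5, so the number of positives S ~ Bin(6, 0.5).
Step 4: Two-sided exact p-value = sum of Bin(6,0.5) probabilities at or below the observed probability = 0.031250.
Step 5: alpha = 0.05. reject H0.

n_eff = 6, pos = 0, neg = 6, p = 0.031250, reject H0.


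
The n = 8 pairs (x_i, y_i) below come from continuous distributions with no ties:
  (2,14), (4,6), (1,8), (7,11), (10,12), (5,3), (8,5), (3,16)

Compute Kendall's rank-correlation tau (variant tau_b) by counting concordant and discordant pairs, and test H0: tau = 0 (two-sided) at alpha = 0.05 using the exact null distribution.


Step 1: Enumerate the 28 unordered pairs (i,j) with i<j and classify each by sign(x_j-x_i) * sign(y_j-y_i).
  (1,2):dx=+2,dy=-8->D; (1,3):dx=-1,dy=-6->C; (1,4):dx=+5,dy=-3->D; (1,5):dx=+8,dy=-2->D
  (1,6):dx=+3,dy=-11->D; (1,7):dx=+6,dy=-9->D; (1,8):dx=+1,dy=+2->C; (2,3):dx=-3,dy=+2->D
  (2,4):dx=+3,dy=+5->C; (2,5):dx=+6,dy=+6->C; (2,6):dx=+1,dy=-3->D; (2,7):dx=+4,dy=-1->D
  (2,8):dx=-1,dy=+10->D; (3,4):dx=+6,dy=+3->C; (3,5):dx=+9,dy=+4->C; (3,6):dx=+4,dy=-5->D
  (3,7):dx=+7,dy=-3->D; (3,8):dx=+2,dy=+8->C; (4,5):dx=+3,dy=+1->C; (4,6):dx=-2,dy=-8->C
  (4,7):dx=+1,dy=-6->D; (4,8):dx=-4,dy=+5->D; (5,6):dx=-5,dy=-9->C; (5,7):dx=-2,dy=-7->C
  (5,8):dx=-7,dy=+4->D; (6,7):dx=+3,dy=+2->C; (6,8):dx=-2,dy=+13->D; (7,8):dx=-5,dy=+11->D
Step 2: C = 12, D = 16, total pairs = 28.
Step 3: tau = (C - D)/(n(n-1)/2) = (12 - 16)/28 = -0.142857.
Step 4: Exact two-sided p-value (enumerate n! = 40320 permutations of y under H0): p = 0.719544.
Step 5: alpha = 0.05. fail to reject H0.

tau_b = -0.1429 (C=12, D=16), p = 0.719544, fail to reject H0.


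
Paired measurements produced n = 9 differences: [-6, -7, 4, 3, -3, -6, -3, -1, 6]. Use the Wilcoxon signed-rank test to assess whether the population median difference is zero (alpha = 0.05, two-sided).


Step 1: Drop any zero differences (none here) and take |d_i|.
|d| = [6, 7, 4, 3, 3, 6, 3, 1, 6]
Step 2: Midrank |d_i| (ties get averaged ranks).
ranks: |6|->7, |7|->9, |4|->5, |3|->3, |3|->3, |6|->7, |3|->3, |1|->1, |6|->7
Step 3: Attach original signs; sum ranks with positive sign and with negative sign.
W+ = 5 + 3 + 7 = 15
W- = 7 + 9 + 3 + 7 + 3 + 1 = 30
(Check: W+ + W- = 45 should equal n(n+1)/2 = 45.)
Step 4: Test statistic W = min(W+, W-) = 15.
Step 5: Ties in |d|, so use the tie-corrected normal approximation.
        E[W] = n(n+1)/4 = 9*10/4 = 22.5.
        Tie groups: |d|=3 (t=3), |d|=6 (t=3); sum(t^3 - t) = 48.
        Var[W] = n(n+1)(2n+1)/24 - sum(t^3-t)/48 = 1710/24 - 48/48 = 70.25.
        z = (W - E[W]) / sqrt(Var[W]) = (15 - 22.5) / 8.3815 = -0.8948.
        Two-sided p = 2*Phi(z) = 0.370881.
Step 6: alpha = 0.05. fail to reject H0.

W+ = 15, W- = 30, W = min = 15, p = 0.370881, fail to reject H0.


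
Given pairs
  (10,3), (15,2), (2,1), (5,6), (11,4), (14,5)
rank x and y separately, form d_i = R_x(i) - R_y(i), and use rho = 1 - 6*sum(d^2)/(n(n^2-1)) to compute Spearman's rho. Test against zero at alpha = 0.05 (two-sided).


Step 1: Rank x and y separately (midranks; no ties here).
rank(x): 10->3, 15->6, 2->1, 5->2, 11->4, 14->5
rank(y): 3->3, 2->2, 1->1, 6->6, 4->4, 5->5
Step 2: d_i = R_x(i) - R_y(i); compute d_i^2.
  (3-3)^2=0, (6-2)^2=16, (1-1)^2=0, (2-6)^2=16, (4-4)^2=0, (5-5)^2=0
sum(d^2) = 32.
Step 3: rho = 1 - 6*32 / (6*(6^2 - 1)) = 1 - 192/210 = 0.085714.
Step 4: Under H0, t = rho * sqrt((n-2)/(1-rho^2)) = 0.1721 ~ t(4).
Step 5: Two-sided p-value from the t-distribution with 4 df = 0.871743.
Step 6: alpha = 0.05. fail to reject H0.

rho = 0.0857, p = 0.871743, fail to reject H0 at alpha = 0.05.


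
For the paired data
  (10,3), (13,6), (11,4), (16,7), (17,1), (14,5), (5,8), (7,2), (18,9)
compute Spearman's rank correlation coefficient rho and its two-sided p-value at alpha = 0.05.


Step 1: Rank x and y separately (midranks; no ties here).
rank(x): 10->3, 13->5, 11->4, 16->7, 17->8, 14->6, 5->1, 7->2, 18->9
rank(y): 3->3, 6->6, 4->4, 7->7, 1->1, 5->5, 8->8, 2->2, 9->9
Step 2: d_i = R_x(i) - R_y(i); compute d_i^2.
  (3-3)^2=0, (5-6)^2=1, (4-4)^2=0, (7-7)^2=0, (8-1)^2=49, (6-5)^2=1, (1-8)^2=49, (2-2)^2=0, (9-9)^2=0
sum(d^2) = 100.
Step 3: rho = 1 - 6*100 / (9*(9^2 - 1)) = 1 - 600/720 = 0.166667.
Step 4: Under H0, t = rho * sqrt((n-2)/(1-rho^2)) = 0.4472 ~ t(7).
Step 5: Two-sided p-value from the t-distribution with 7 df = 0.668231.
Step 6: alpha = 0.05. fail to reject H0.

rho = 0.1667, p = 0.668231, fail to reject H0 at alpha = 0.05.


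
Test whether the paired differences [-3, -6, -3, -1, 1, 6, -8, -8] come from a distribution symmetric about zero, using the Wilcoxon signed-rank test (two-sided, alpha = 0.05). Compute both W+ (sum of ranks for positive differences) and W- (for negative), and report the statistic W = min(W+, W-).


Step 1: Drop any zero differences (none here) and take |d_i|.
|d| = [3, 6, 3, 1, 1, 6, 8, 8]
Step 2: Midrank |d_i| (ties get averaged ranks).
ranks: |3|->3.5, |6|->5.5, |3|->3.5, |1|->1.5, |1|->1.5, |6|->5.5, |8|->7.5, |8|->7.5
Step 3: Attach original signs; sum ranks with positive sign and with negative sign.
W+ = 1.5 + 5.5 = 7
W- = 3.5 + 5.5 + 3.5 + 1.5 + 7.5 + 7.5 = 29
(Check: W+ + W- = 36 should equal n(n+1)/2 = 36.)
Step 4: Test statistic W = min(W+, W-) = 7.
Step 5: Ties in |d|, so use the tie-corrected normal approximation.
        E[W] = n(n+1)/4 = 8*9/4 = 18.
        Tie groups: |d|=1 (t=2), |d|=3 (t=2), |d|=6 (t=2), |d|=8 (t=2); sum(t^3 - t) = 24.
        Var[W] = n(n+1)(2n+1)/24 - sum(t^3-t)/48 = 1224/24 - 24/48 = 50.5.
        z = (W - E[W]) / sqrt(Var[W]) = (7 - 18) / 7.1063 = -1.5479.
        Two-sided p = 2*Phi(z) = 0.121643.
Step 6: alpha = 0.05. fail to reject H0.

W+ = 7, W- = 29, W = min = 7, p = 0.121643, fail to reject H0.


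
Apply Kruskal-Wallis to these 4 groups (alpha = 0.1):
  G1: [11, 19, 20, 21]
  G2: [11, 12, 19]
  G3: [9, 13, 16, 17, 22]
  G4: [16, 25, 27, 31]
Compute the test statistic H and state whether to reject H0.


Step 1: Combine all N = 16 observations and assign midranks.
sorted (value, group, rank): (9,G3,1), (11,G1,2.5), (11,G2,2.5), (12,G2,4), (13,G3,5), (16,G3,6.5), (16,G4,6.5), (17,G3,8), (19,G1,9.5), (19,G2,9.5), (20,G1,11), (21,G1,12), (22,G3,13), (25,G4,14), (27,G4,15), (31,G4,16)
Step 2: Sum ranks within each group.
R_1 = 35 (n_1 = 4)
R_2 = 16 (n_2 = 3)
R_3 = 33.5 (n_3 = 5)
R_4 = 51.5 (n_4 = 4)
Step 3: H = 12/(N(N+1)) * sum(R_i^2/n_i) - 3(N+1)
     = 12/(16*17) * (35^2/4 + 16^2/3 + 33.5^2/5 + 51.5^2/4) - 3*17
     = 0.044118 * 1279.1 - 51
     = 5.430699.
Step 4: Ties present; correction factor C = 1 - 18/(16^3 - 16) = 0.995588. Corrected H = 5.430699 / 0.995588 = 5.454764.
Step 5: Under H0, H ~ chi^2(3); p-value = 0.141369.
Step 6: alpha = 0.1. fail to reject H0.

H = 5.4548, df = 3, p = 0.141369, fail to reject H0.


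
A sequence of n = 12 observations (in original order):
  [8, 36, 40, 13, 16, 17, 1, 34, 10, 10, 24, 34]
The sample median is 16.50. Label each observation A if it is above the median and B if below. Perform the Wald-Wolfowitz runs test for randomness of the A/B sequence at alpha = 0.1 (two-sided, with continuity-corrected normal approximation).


Step 1: Compute median = 16.50; label A = above, B = below.
Labels in order: BAABBABABBAA  (n_A = 6, n_B = 6)
Step 2: Count runs R = 8.
Step 3: Under H0 (random ordering), E[R] = 2*n_A*n_B/(n_A+n_B) + 1 = 2*6*6/12 + 1 = 7.0000.
        Var[R] = 2*n_A*n_B*(2*n_A*n_B - n_A - n_B) / ((n_A+n_B)^2 * (n_A+n_B-1)) = 4320/1584 = 2.7273.
        SD[R] = 1.6514.
Step 4: Continuity-corrected z = (R - 0.5 - E[R]) / SD[R] = (8 - 0.5 - 7.0000) / 1.6514 = 0.3028.
Step 5: Two-sided p-value via normal approximation = 2*(1 - Phi(|z|)) = 0.762069.
Step 6: alpha = 0.1. fail to reject H0.

R = 8, z = 0.3028, p = 0.762069, fail to reject H0.


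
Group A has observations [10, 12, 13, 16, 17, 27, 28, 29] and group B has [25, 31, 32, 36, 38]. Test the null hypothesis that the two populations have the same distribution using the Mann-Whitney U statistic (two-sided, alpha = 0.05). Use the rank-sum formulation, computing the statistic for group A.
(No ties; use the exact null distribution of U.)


Step 1: Combine and sort all 13 observations; assign midranks.
sorted (value, group): (10,X), (12,X), (13,X), (16,X), (17,X), (25,Y), (27,X), (28,X), (29,X), (31,Y), (32,Y), (36,Y), (38,Y)
ranks: 10->1, 12->2, 13->3, 16->4, 17->5, 25->6, 27->7, 28->8, 29->9, 31->10, 32->11, 36->12, 38->13
Step 2: Rank sum for X: R1 = 1 + 2 + 3 + 4 + 5 + 7 + 8 + 9 = 39.
Step 3: U_X = R1 - n1(n1+1)/2 = 39 - 8*9/2 = 39 - 36 = 3.
       U_Y = n1*n2 - U_X = 40 - 3 = 37.
Step 4: No ties, so the exact null distribution of U (based on enumerating the C(13,8) = 1287 equally likely rank assignments) gives the two-sided p-value.
Step 5: p-value = 0.010878; compare to alpha = 0.05. reject H0.

U_X = 3, p = 0.010878, reject H0 at alpha = 0.05.


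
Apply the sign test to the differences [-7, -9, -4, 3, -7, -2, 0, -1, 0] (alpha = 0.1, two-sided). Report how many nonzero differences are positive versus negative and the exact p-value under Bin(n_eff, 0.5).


Step 1: Discard zero differences. Original n = 9; n_eff = number of nonzero differences = 7.
Nonzero differences (with sign): -7, -9, -4, +3, -7, -2, -1
Step 2: Count signs: positive = 1, negative = 6.
Step 3: Under H0: P(positive) = 0.5, so the number of positives S ~ Bin(7, 0.5).
Step 4: Two-sided exact p-value = sum of Bin(7,0.5) probabilities at or below the observed probability = 0.125000.
Step 5: alpha = 0.1. fail to reject H0.

n_eff = 7, pos = 1, neg = 6, p = 0.125000, fail to reject H0.


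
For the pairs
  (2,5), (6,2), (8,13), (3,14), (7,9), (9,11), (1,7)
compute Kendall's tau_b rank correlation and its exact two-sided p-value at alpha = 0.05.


Step 1: Enumerate the 21 unordered pairs (i,j) with i<j and classify each by sign(x_j-x_i) * sign(y_j-y_i).
  (1,2):dx=+4,dy=-3->D; (1,3):dx=+6,dy=+8->C; (1,4):dx=+1,dy=+9->C; (1,5):dx=+5,dy=+4->C
  (1,6):dx=+7,dy=+6->C; (1,7):dx=-1,dy=+2->D; (2,3):dx=+2,dy=+11->C; (2,4):dx=-3,dy=+12->D
  (2,5):dx=+1,dy=+7->C; (2,6):dx=+3,dy=+9->C; (2,7):dx=-5,dy=+5->D; (3,4):dx=-5,dy=+1->D
  (3,5):dx=-1,dy=-4->C; (3,6):dx=+1,dy=-2->D; (3,7):dx=-7,dy=-6->C; (4,5):dx=+4,dy=-5->D
  (4,6):dx=+6,dy=-3->D; (4,7):dx=-2,dy=-7->C; (5,6):dx=+2,dy=+2->C; (5,7):dx=-6,dy=-2->C
  (6,7):dx=-8,dy=-4->C
Step 2: C = 13, D = 8, total pairs = 21.
Step 3: tau = (C - D)/(n(n-1)/2) = (13 - 8)/21 = 0.238095.
Step 4: Exact two-sided p-value (enumerate n! = 5040 permutations of y under H0): p = 0.561905.
Step 5: alpha = 0.05. fail to reject H0.

tau_b = 0.2381 (C=13, D=8), p = 0.561905, fail to reject H0.


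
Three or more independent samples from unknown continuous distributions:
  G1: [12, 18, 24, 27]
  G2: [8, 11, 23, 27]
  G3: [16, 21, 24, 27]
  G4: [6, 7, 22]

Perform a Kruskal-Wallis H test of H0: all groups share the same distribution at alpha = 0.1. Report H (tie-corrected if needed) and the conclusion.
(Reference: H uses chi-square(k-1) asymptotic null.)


Step 1: Combine all N = 15 observations and assign midranks.
sorted (value, group, rank): (6,G4,1), (7,G4,2), (8,G2,3), (11,G2,4), (12,G1,5), (16,G3,6), (18,G1,7), (21,G3,8), (22,G4,9), (23,G2,10), (24,G1,11.5), (24,G3,11.5), (27,G1,14), (27,G2,14), (27,G3,14)
Step 2: Sum ranks within each group.
R_1 = 37.5 (n_1 = 4)
R_2 = 31 (n_2 = 4)
R_3 = 39.5 (n_3 = 4)
R_4 = 12 (n_4 = 3)
Step 3: H = 12/(N(N+1)) * sum(R_i^2/n_i) - 3(N+1)
     = 12/(15*16) * (37.5^2/4 + 31^2/4 + 39.5^2/4 + 12^2/3) - 3*16
     = 0.050000 * 1029.88 - 48
     = 3.493750.
Step 4: Ties present; correction factor C = 1 - 30/(15^3 - 15) = 0.991071. Corrected H = 3.493750 / 0.991071 = 3.525225.
Step 5: Under H0, H ~ chi^2(3); p-value = 0.317505.
Step 6: alpha = 0.1. fail to reject H0.

H = 3.5252, df = 3, p = 0.317505, fail to reject H0.


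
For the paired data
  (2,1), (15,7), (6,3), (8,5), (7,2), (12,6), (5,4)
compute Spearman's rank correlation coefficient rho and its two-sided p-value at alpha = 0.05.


Step 1: Rank x and y separately (midranks; no ties here).
rank(x): 2->1, 15->7, 6->3, 8->5, 7->4, 12->6, 5->2
rank(y): 1->1, 7->7, 3->3, 5->5, 2->2, 6->6, 4->4
Step 2: d_i = R_x(i) - R_y(i); compute d_i^2.
  (1-1)^2=0, (7-7)^2=0, (3-3)^2=0, (5-5)^2=0, (4-2)^2=4, (6-6)^2=0, (2-4)^2=4
sum(d^2) = 8.
Step 3: rho = 1 - 6*8 / (7*(7^2 - 1)) = 1 - 48/336 = 0.857143.
Step 4: Under H0, t = rho * sqrt((n-2)/(1-rho^2)) = 3.7210 ~ t(5).
Step 5: Two-sided p-value from the t-distribution with 5 df = 0.013697.
Step 6: alpha = 0.05. reject H0.

rho = 0.8571, p = 0.013697, reject H0 at alpha = 0.05.


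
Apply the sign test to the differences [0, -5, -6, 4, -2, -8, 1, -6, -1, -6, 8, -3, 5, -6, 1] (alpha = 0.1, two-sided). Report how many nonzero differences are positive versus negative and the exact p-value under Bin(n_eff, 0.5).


Step 1: Discard zero differences. Original n = 15; n_eff = number of nonzero differences = 14.
Nonzero differences (with sign): -5, -6, +4, -2, -8, +1, -6, -1, -6, +8, -3, +5, -6, +1
Step 2: Count signs: positive = 5, negative = 9.
Step 3: Under H0: P(positive) = 0.5, so the number of positives S ~ Bin(14, 0.5).
Step 4: Two-sided exact p-value = sum of Bin(14,0.5) probabilities at or below the observed probability = 0.423950.
Step 5: alpha = 0.1. fail to reject H0.

n_eff = 14, pos = 5, neg = 9, p = 0.423950, fail to reject H0.
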